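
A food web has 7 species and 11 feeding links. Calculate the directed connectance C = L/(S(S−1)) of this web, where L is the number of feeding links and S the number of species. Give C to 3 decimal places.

The web has S = 7 species and L = 11 feeding links.
C = L / (S(S−1)) = 11 / 42 = 0.2619 ≈ 0.262.

C = 0.262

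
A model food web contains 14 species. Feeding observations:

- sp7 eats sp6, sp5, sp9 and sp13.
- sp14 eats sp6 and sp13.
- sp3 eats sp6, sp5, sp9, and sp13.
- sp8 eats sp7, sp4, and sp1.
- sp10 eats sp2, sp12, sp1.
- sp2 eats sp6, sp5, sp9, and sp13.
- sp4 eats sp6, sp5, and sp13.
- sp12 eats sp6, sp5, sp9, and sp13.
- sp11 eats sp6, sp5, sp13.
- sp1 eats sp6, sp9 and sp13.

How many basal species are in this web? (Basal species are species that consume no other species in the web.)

Basal species (no prey listed): sp13, sp5, sp9, sp6.
Count: 4.

4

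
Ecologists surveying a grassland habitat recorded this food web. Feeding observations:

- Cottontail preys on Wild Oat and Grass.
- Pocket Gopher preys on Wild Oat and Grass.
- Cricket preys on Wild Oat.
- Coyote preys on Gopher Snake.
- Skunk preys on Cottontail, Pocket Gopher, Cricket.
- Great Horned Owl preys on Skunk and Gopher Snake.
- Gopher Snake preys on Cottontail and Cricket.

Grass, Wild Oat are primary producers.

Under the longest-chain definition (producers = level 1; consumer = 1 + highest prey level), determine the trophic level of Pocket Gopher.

Trophic level 2

Grass is a producer → level 1.
Pocket Gopher eats Grass (level 1); other prey at levels: Wild Oat 1 → level 2.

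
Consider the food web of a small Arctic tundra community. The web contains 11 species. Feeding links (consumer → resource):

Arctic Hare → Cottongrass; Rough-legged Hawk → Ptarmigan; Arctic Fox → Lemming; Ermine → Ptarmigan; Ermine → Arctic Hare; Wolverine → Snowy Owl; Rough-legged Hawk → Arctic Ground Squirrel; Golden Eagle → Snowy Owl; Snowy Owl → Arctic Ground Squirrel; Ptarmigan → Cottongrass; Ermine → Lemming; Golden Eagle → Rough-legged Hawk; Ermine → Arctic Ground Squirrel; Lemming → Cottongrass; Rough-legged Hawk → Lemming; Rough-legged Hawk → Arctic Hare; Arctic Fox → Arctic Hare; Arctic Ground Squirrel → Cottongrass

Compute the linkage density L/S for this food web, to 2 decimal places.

There are L = 18 links among S = 11 species.
L/S = 18/11 = 1.6364 ≈ 1.64.

L/S = 1.64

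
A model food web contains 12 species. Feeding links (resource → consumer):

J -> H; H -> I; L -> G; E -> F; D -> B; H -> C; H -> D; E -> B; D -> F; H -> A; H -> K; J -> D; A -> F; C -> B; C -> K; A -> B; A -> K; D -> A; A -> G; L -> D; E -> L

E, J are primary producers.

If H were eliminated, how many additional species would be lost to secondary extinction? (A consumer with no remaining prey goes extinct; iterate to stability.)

Remove H.
Round 1: I (all prey gone), C (all prey gone) → extinct.
No further losses. Total secondary extinctions: 2.

2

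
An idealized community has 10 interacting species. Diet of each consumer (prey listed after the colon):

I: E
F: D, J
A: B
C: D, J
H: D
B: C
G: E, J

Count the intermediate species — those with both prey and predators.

Intermediate species (has both prey and predators): C, B.
Count: 2.

2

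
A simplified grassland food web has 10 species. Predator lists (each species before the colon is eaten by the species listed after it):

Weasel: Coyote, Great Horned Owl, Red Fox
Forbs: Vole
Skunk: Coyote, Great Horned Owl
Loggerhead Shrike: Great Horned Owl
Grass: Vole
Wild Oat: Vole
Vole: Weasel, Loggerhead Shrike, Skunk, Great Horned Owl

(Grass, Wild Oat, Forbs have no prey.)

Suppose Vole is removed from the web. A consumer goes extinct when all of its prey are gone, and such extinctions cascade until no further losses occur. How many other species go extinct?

6

Remove Vole.
Round 1: Weasel (all prey gone), Loggerhead Shrike (all prey gone), Skunk (all prey gone) → extinct.
Round 2: Coyote (all prey gone), Great Horned Owl (all prey gone), Red Fox (all prey gone) → extinct.
No further losses. Total secondary extinctions: 6.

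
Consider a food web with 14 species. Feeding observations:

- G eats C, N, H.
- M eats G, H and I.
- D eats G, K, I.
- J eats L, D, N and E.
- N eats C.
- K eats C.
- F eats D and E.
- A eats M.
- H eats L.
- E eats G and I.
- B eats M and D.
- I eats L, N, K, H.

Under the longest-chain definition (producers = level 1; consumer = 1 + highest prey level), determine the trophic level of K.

C is a producer → level 1.
K eats C → level 2.

Trophic level 2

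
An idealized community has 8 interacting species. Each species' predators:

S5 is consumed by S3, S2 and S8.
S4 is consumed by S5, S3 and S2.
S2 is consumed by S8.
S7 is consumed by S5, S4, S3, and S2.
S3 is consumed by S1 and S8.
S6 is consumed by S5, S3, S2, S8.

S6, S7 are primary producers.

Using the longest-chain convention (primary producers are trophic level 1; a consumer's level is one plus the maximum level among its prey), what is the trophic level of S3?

Trophic level 4

S7 is a producer → level 1.
S4 eats S7 → level 2.
S5 eats S4 (level 2); other prey at levels: S6 1, S7 1 → level 3.
S3 eats S5 (level 3); other prey at levels: S6 1, S7 1, S4 2 → level 4.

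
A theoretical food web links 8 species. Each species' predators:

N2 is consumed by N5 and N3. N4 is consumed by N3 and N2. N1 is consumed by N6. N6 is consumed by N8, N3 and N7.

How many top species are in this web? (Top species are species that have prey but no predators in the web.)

4

Top species (has prey, but nothing eats it): N8, N5, N3, N7.
Count: 4.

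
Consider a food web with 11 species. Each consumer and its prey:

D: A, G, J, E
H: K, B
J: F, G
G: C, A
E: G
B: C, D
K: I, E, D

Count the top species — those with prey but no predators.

Top species (has prey, but nothing eats it): H.
Count: 1.

1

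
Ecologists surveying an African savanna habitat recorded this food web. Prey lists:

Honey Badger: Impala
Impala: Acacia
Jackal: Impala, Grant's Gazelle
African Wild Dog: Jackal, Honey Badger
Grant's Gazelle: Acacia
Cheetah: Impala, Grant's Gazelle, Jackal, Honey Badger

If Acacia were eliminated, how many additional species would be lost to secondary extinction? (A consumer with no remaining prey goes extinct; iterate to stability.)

Remove Acacia.
Round 1: Impala (all prey gone), Grant's Gazelle (all prey gone) → extinct.
Round 2: Jackal (all prey gone), Honey Badger (all prey gone) → extinct.
Round 3: African Wild Dog (all prey gone), Cheetah (all prey gone) → extinct.
No further losses. Total secondary extinctions: 6.

6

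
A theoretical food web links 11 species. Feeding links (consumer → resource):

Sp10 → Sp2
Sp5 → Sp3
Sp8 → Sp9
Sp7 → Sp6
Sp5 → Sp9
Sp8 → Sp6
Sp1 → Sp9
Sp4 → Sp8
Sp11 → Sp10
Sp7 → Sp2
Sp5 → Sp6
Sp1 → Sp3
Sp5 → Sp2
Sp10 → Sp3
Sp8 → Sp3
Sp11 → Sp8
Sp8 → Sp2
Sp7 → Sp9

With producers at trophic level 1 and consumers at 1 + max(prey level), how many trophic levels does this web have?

Producers (level 1): Sp2, Sp6, Sp3, Sp9.
Sp2 → Sp8 → Sp11 gives Sp11 level 3.
No species has a prey at level 3, so no species reaches level 4.

3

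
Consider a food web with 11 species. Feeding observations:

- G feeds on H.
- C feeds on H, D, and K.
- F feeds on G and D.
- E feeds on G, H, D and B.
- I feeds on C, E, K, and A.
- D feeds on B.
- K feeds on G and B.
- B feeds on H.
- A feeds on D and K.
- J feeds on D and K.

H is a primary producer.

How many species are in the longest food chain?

One longest chain: H → B → K → C → I.
It has 5 species and 4 links.

5 species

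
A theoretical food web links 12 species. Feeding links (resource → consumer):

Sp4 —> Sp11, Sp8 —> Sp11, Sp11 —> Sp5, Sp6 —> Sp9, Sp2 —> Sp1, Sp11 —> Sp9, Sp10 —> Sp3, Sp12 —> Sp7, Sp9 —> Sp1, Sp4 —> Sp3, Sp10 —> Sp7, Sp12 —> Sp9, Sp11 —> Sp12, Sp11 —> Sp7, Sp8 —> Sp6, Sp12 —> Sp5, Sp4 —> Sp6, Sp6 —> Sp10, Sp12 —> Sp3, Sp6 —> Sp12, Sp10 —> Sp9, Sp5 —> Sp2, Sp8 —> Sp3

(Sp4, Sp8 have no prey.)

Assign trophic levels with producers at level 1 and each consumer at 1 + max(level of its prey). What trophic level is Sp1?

Trophic level 6

Sp4 is a producer → level 1.
Sp11 eats Sp4 (level 1); other prey at levels: Sp8 1 → level 2.
Sp12 eats Sp11 (level 2); other prey at levels: Sp6 2 → level 3.
Sp5 eats Sp12 (level 3); other prey at levels: Sp11 2 → level 4.
Sp2 eats Sp5 → level 5.
Sp1 eats Sp2 (level 5); other prey at levels: Sp9 4 → level 6.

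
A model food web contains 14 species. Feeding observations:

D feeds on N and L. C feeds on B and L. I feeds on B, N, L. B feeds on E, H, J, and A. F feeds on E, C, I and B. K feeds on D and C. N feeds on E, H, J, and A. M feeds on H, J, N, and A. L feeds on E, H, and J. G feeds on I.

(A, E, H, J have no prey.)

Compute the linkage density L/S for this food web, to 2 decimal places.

L/S = 2.07

There are L = 29 links among S = 14 species.
L/S = 29/14 = 2.0714 ≈ 2.07.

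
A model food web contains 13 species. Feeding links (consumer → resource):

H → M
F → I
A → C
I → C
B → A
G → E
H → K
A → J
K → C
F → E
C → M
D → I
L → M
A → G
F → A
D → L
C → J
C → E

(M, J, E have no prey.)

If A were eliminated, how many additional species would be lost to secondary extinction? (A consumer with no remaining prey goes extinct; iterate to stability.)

1

Remove A.
Round 1: B (all prey gone) → extinct.
No further losses. Total secondary extinctions: 1.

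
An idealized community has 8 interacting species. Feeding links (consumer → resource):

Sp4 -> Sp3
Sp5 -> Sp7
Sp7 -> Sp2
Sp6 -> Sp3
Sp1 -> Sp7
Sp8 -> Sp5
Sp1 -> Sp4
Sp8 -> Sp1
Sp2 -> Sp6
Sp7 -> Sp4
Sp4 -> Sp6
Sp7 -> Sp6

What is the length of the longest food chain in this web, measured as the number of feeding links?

One longest chain: Sp3 → Sp6 → Sp2 → Sp7 → Sp5 → Sp8.
It has 6 species and 5 links.

5 links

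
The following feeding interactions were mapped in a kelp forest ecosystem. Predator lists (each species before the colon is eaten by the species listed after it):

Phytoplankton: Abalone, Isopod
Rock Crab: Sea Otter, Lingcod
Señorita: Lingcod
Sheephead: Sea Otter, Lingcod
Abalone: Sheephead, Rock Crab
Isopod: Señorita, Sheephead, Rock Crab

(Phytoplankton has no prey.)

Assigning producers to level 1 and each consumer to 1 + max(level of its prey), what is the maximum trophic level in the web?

4

Producers (level 1): Phytoplankton.
Phytoplankton → Isopod → Señorita → Lingcod gives Lingcod level 4.
No species has a prey at level 4, so no species reaches level 5.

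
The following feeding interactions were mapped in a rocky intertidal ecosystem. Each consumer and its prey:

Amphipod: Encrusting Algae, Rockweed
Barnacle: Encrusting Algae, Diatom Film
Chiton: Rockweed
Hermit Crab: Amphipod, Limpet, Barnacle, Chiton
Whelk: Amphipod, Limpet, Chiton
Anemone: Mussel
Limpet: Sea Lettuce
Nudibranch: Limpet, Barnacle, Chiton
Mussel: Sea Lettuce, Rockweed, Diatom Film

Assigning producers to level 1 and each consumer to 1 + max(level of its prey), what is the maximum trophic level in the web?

Producers (level 1): Sea Lettuce, Encrusting Algae, Rockweed, Diatom Film.
Rockweed → Chiton → Hermit Crab gives Hermit Crab level 3.
No species has a prey at level 3, so no species reaches level 4.

3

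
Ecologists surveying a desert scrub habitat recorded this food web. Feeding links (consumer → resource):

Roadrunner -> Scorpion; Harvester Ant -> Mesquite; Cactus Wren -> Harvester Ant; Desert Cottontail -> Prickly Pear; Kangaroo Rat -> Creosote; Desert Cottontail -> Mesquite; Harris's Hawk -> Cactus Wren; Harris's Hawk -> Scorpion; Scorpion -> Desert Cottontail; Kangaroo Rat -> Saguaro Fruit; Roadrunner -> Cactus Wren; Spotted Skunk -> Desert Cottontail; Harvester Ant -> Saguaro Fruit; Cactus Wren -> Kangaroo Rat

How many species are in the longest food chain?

One longest chain: Saguaro Fruit → Kangaroo Rat → Cactus Wren → Harris's Hawk.
It has 4 species and 3 links.

4 species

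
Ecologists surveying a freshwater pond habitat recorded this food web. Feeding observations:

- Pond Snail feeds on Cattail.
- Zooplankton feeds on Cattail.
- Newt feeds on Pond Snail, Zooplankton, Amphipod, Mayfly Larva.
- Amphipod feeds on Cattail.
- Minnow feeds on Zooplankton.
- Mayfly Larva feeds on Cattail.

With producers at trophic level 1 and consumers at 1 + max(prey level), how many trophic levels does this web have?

3

Producers (level 1): Cattail.
Cattail → Zooplankton → Minnow gives Minnow level 3.
No species has a prey at level 3, so no species reaches level 4.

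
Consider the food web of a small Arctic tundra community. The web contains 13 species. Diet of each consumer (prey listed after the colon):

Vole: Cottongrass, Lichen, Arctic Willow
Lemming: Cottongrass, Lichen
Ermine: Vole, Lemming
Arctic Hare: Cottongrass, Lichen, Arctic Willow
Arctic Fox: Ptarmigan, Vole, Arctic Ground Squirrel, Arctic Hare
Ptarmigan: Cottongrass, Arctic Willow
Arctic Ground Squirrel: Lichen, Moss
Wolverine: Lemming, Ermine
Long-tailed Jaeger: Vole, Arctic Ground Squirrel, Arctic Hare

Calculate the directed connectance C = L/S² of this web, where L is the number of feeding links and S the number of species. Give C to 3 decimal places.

C = 0.136

The web has S = 13 species and L = 23 feeding links.
C = L / S² = 23 / 169 = 0.1361 ≈ 0.136.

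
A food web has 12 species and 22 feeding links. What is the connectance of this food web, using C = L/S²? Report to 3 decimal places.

The web has S = 12 species and L = 22 feeding links.
C = L / S² = 22 / 144 = 0.1528 ≈ 0.153.

C = 0.153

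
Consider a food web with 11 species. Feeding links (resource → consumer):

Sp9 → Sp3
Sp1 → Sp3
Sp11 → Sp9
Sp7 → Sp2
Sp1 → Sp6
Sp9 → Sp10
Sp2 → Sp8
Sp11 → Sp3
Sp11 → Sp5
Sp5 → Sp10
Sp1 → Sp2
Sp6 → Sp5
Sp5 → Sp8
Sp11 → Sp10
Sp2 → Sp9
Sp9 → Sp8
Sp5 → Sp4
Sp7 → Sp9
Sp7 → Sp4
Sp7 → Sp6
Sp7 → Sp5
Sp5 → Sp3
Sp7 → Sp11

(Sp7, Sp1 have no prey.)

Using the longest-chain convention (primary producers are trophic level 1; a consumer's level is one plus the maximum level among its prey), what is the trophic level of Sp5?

Sp7 is a producer → level 1.
Sp6 eats Sp7 (level 1); other prey at levels: Sp1 1 → level 2.
Sp5 eats Sp6 (level 2); other prey at levels: Sp7 1, Sp11 2 → level 3.

Trophic level 3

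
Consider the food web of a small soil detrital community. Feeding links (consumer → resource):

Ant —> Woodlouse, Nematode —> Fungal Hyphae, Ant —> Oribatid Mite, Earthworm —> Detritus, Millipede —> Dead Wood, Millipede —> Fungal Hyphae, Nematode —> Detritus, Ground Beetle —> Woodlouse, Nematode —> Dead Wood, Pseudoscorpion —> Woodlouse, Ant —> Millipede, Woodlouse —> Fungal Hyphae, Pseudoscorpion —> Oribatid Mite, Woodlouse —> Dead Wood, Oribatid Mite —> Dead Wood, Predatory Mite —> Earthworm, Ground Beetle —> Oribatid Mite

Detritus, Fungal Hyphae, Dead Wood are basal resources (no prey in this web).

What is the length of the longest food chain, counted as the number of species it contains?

3 species

One longest chain: Dead Wood → Oribatid Mite → Pseudoscorpion.
It has 3 species and 2 links.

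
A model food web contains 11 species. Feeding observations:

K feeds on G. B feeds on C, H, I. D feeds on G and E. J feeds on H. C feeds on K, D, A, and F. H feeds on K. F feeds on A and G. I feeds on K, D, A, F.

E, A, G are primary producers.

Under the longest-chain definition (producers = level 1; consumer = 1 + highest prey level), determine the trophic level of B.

Trophic level 4

G is a producer → level 1.
K eats G → level 2.
C eats K (level 2); other prey at levels: A 1, D 2, F 2 → level 3.
B eats C (level 3); other prey at levels: I 3, H 3 → level 4.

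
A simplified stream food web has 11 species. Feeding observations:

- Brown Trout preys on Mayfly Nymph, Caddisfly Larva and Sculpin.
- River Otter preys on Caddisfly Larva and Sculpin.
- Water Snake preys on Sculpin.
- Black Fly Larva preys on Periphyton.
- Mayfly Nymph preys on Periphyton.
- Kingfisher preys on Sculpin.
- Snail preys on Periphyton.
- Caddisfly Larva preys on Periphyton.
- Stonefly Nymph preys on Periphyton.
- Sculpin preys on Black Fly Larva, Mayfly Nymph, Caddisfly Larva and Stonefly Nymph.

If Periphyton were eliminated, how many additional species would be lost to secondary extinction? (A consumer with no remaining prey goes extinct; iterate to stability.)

Remove Periphyton.
Round 1: Stonefly Nymph (all prey gone), Snail (all prey gone), Mayfly Nymph (all prey gone), Caddisfly Larva (all prey gone), Black Fly Larva (all prey gone) → extinct.
Round 2: Sculpin (all prey gone) → extinct.
Round 3: Kingfisher (all prey gone), River Otter (all prey gone), Water Snake (all prey gone), Brown Trout (all prey gone) → extinct.
No further losses. Total secondary extinctions: 10.

10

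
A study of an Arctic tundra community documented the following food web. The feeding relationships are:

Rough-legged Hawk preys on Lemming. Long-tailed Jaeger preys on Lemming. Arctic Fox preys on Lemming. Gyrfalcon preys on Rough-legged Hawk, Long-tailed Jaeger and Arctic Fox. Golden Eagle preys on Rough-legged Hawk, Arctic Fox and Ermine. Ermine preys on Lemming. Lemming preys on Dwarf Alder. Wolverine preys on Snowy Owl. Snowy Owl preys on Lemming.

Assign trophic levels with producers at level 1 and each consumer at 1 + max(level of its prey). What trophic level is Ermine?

Trophic level 3

Dwarf Alder is a producer → level 1.
Lemming eats Dwarf Alder → level 2.
Ermine eats Lemming → level 3.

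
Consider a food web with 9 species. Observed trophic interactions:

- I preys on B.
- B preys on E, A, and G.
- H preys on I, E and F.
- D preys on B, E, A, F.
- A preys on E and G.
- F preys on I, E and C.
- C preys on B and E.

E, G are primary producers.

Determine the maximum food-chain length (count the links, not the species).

5 links

One longest chain: E → A → B → C → F → D.
It has 6 species and 5 links.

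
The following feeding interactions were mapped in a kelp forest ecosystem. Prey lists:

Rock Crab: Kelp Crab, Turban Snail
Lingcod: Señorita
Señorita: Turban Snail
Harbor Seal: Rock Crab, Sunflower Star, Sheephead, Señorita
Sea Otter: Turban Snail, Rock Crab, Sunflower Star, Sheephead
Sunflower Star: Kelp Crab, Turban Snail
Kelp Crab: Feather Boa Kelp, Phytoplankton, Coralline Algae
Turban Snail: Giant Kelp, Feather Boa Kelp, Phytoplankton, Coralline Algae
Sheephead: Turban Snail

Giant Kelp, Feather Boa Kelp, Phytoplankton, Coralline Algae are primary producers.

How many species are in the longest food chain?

One longest chain: Giant Kelp → Turban Snail → Señorita → Lingcod.
It has 4 species and 3 links.

4 species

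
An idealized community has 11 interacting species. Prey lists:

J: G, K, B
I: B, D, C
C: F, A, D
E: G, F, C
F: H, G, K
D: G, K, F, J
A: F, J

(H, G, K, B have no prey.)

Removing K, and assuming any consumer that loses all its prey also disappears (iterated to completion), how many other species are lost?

Remove K.
Every predator of it retains at least one other prey: F still has H, G; J still has G, B; D still has G, F, J.
No consumer loses all prey, so no secondary extinctions occur.

0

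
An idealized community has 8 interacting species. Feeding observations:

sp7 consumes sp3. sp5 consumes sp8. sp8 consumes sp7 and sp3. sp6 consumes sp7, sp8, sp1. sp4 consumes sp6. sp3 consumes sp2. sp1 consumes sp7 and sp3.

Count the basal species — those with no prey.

Basal species (no prey listed): sp2.
Count: 1.

1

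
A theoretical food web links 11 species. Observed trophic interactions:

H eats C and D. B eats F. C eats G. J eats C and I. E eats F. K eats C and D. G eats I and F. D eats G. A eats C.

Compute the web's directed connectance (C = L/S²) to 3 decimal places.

C = 0.107

The web has S = 11 species and L = 13 feeding links.
C = L / S² = 13 / 121 = 0.1074 ≈ 0.107.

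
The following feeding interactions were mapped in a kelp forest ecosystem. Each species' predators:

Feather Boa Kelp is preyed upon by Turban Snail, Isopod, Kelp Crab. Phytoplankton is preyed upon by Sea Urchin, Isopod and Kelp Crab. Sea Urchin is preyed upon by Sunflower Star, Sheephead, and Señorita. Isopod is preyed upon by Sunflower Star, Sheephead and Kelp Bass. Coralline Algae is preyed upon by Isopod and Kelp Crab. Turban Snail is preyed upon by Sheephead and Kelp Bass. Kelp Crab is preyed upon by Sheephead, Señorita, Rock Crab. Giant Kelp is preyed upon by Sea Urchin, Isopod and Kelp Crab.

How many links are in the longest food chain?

One longest chain: Feather Boa Kelp → Turban Snail → Kelp Bass.
It has 3 species and 2 links.

2 links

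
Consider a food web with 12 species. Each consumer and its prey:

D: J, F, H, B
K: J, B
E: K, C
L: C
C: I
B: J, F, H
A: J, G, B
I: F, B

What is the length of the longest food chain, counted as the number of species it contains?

One longest chain: J → B → I → C → L.
It has 5 species and 4 links.

5 species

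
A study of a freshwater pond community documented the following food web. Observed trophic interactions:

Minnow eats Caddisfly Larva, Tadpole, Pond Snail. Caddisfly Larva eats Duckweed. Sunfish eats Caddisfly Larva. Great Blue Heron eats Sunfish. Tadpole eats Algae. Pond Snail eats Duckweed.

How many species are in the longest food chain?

One longest chain: Duckweed → Caddisfly Larva → Sunfish → Great Blue Heron.
It has 4 species and 3 links.

4 species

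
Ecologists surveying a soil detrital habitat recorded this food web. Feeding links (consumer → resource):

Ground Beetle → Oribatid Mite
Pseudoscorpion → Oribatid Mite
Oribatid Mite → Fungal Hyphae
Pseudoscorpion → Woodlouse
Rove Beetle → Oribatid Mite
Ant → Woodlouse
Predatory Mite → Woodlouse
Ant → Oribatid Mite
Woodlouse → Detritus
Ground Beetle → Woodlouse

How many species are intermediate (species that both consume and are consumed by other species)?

2

Intermediate species (has both prey and predators): Oribatid Mite, Woodlouse.
Count: 2.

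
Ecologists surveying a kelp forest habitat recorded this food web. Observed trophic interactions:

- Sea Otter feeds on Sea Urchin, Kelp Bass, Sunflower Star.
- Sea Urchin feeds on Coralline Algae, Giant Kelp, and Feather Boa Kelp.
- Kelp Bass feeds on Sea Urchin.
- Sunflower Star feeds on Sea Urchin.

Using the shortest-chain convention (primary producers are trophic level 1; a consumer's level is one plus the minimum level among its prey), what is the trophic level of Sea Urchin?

Trophic level 2

Giant Kelp is a producer → level 1.
Sea Urchin eats Giant Kelp → level 2.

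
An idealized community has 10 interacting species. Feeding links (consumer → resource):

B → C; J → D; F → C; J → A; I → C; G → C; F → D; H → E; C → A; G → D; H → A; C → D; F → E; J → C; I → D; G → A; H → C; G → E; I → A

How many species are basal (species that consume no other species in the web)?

3

Basal species (no prey listed): D, A, E.
Count: 3.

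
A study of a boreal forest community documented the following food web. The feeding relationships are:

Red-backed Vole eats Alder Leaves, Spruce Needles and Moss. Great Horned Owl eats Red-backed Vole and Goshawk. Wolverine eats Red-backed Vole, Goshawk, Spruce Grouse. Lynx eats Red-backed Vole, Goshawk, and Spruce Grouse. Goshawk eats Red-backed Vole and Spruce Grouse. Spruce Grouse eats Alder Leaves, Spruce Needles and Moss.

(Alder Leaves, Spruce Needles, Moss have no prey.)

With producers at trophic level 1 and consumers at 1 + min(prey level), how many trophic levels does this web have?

3

Producers (level 1): Alder Leaves, Spruce Needles, Moss.
Following each consumer down to its lowest-level prey: Alder Leaves → Red-backed Vole → Wolverine (levels 1 through 3).
All prey of Wolverine (Red-backed Vole 2, Spruce Grouse 2, Goshawk 3) are at level 2 or above, so Wolverine is at level 1 + 2 = 3.
Every consumer has at least one prey at level 2 or below, so none exceeds level 3.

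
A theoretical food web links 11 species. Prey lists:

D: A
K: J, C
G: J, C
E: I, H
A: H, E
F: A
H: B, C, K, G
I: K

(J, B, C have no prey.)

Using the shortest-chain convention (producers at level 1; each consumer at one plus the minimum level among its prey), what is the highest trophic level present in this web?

Producers (level 1): J, B, C.
Following each consumer down to its lowest-level prey: B → H → A → F (levels 1 through 4).
All prey of F (A 3) are at level 3 or above, so F is at level 1 + 3 = 4.
Every consumer has at least one prey at level 3 or below, so none exceeds level 4.

4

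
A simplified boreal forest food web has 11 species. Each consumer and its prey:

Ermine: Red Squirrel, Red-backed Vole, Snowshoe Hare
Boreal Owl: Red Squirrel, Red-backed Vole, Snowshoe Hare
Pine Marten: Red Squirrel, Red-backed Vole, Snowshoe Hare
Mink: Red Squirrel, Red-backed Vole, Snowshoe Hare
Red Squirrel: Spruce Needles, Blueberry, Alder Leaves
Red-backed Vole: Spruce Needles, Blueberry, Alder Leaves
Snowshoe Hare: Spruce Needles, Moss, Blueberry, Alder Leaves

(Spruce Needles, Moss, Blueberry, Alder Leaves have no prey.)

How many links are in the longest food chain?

2 links

One longest chain: Spruce Needles → Red Squirrel → Pine Marten.
It has 3 species and 2 links.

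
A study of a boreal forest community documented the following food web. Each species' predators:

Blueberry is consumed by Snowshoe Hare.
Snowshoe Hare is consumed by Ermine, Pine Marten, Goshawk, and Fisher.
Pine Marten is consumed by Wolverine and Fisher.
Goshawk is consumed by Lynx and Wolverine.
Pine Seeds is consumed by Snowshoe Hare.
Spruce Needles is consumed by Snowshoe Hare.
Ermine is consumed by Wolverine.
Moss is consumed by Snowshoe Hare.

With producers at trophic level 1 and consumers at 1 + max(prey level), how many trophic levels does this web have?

4

Producers (level 1): Blueberry, Pine Seeds, Spruce Needles, Moss.
Blueberry → Snowshoe Hare → Goshawk → Lynx gives Lynx level 4.
No species has a prey at level 4, so no species reaches level 5.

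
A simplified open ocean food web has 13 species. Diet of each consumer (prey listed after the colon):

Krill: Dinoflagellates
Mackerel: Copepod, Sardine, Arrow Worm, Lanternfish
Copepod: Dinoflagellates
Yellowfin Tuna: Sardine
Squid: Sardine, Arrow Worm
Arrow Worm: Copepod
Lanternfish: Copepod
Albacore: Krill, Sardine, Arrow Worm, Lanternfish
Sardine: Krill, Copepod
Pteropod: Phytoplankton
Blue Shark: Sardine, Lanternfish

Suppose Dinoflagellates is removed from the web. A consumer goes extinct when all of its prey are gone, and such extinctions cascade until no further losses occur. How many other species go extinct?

10

Remove Dinoflagellates.
Round 1: Krill (all prey gone), Copepod (all prey gone) → extinct.
Round 2: Sardine (all prey gone), Arrow Worm (all prey gone), Lanternfish (all prey gone) → extinct.
Round 3: Mackerel (all prey gone), Blue Shark (all prey gone), Albacore (all prey gone), Squid (all prey gone), Yellowfin Tuna (all prey gone) → extinct.
No further losses. Total secondary extinctions: 10.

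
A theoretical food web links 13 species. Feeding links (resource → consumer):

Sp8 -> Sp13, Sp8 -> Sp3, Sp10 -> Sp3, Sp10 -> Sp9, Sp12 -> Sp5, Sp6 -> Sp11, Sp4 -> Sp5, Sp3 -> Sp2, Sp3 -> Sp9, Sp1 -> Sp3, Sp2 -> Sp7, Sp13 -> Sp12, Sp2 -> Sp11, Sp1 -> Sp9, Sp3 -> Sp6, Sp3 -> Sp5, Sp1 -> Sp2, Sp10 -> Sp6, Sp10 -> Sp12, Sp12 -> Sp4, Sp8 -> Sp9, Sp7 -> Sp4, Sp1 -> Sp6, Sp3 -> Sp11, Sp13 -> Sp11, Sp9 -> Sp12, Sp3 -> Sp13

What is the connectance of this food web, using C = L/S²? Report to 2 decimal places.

C = 0.16

The web has S = 13 species and L = 27 feeding links.
C = L / S² = 27 / 169 = 0.1598 ≈ 0.16.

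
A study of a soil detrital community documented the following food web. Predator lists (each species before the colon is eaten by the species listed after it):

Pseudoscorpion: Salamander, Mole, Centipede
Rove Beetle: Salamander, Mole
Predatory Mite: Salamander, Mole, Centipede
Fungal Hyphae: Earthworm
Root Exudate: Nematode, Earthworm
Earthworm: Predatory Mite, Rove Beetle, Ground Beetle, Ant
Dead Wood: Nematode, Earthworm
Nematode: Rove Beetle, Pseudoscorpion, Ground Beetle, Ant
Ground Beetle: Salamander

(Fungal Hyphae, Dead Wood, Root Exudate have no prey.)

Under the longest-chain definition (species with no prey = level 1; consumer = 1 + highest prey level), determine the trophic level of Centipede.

Fungal Hyphae has no prey (basal) → level 1.
Earthworm eats Fungal Hyphae (level 1); other prey at levels: Dead Wood 1, Root Exudate 1 → level 2.
Predatory Mite eats Earthworm → level 3.
Centipede eats Predatory Mite (level 3); other prey at levels: Pseudoscorpion 3 → level 4.

Trophic level 4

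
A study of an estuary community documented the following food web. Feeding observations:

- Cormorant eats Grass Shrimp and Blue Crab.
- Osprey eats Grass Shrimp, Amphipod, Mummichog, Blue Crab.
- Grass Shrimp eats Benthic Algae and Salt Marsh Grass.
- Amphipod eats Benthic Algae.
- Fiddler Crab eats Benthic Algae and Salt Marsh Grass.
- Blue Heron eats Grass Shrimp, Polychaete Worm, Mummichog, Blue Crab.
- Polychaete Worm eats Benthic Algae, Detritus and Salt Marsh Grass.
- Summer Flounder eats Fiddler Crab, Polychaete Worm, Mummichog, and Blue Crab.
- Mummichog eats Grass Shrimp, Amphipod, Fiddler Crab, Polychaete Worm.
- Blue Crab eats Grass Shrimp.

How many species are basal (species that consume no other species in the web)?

Basal species (no prey listed): Benthic Algae, Detritus, Salt Marsh Grass.
Count: 3.

3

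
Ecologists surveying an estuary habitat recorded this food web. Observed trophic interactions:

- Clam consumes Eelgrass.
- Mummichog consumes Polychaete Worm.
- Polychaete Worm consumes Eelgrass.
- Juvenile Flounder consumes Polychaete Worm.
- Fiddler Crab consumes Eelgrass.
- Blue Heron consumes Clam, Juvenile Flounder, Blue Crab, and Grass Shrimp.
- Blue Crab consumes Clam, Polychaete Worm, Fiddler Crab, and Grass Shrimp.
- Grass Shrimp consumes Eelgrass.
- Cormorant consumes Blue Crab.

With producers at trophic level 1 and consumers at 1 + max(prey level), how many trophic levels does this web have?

Producers (level 1): Eelgrass.
Eelgrass → Clam → Blue Crab → Cormorant gives Cormorant level 4.
No species has a prey at level 4, so no species reaches level 5.

4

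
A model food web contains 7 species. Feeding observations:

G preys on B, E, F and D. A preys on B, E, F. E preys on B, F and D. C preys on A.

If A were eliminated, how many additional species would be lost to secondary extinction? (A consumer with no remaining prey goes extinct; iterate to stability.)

1

Remove A.
Round 1: C (all prey gone) → extinct.
No further losses. Total secondary extinctions: 1.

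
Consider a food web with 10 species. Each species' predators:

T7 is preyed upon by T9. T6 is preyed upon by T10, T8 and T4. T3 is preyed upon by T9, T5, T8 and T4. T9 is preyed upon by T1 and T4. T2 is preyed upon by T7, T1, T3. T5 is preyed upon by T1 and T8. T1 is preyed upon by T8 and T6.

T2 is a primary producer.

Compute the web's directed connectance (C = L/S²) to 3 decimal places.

The web has S = 10 species and L = 17 feeding links.
C = L / S² = 17 / 100 = 0.1700 ≈ 0.170.

C = 0.170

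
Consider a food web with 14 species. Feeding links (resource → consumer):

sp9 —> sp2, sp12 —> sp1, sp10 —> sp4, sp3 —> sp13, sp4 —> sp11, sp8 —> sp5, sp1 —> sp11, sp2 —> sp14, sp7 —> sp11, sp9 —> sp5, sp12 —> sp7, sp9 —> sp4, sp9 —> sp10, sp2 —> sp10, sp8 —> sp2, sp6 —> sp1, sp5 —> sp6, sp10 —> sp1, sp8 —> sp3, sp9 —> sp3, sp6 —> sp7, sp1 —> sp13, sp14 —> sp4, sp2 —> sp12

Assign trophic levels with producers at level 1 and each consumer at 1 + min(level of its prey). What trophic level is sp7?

sp8 is a producer → level 1.
sp2 eats sp8 → level 2.
sp12 eats sp2 → level 3.
sp7 eats sp12 → level 4.
No prey of sp7 is below level 3, so 4 is the minimum.

Trophic level 4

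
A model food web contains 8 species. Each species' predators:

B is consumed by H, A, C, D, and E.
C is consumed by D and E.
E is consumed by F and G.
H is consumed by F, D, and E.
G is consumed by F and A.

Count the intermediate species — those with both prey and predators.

4

Intermediate species (has both prey and predators): C, H, E, G.
Count: 4.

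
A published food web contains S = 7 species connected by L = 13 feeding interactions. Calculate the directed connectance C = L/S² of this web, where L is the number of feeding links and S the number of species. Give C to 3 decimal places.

C = 0.265

The web has S = 7 species and L = 13 feeding links.
C = L / S² = 13 / 49 = 0.2653 ≈ 0.265.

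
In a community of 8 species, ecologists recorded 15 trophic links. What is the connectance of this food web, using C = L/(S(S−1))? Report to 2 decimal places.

The web has S = 8 species and L = 15 feeding links.
C = L / (S(S−1)) = 15 / 56 = 0.2679 ≈ 0.27.

C = 0.27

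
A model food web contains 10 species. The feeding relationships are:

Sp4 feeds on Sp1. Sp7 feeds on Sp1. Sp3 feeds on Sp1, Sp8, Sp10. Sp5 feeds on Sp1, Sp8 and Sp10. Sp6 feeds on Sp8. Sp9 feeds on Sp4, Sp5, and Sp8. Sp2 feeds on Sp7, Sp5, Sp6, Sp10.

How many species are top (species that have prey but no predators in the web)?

3

Top species (has prey, but nothing eats it): Sp3, Sp2, Sp9.
Count: 3.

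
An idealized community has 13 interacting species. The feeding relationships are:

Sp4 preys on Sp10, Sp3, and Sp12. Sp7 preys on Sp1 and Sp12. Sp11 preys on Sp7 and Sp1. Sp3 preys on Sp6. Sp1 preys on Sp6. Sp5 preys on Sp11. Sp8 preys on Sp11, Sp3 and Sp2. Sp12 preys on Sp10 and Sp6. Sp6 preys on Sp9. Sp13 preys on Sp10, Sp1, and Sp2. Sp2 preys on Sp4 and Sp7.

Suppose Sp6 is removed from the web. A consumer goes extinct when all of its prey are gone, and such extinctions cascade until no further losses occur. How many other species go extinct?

2

Remove Sp6.
Round 1: Sp1 (all prey gone), Sp3 (all prey gone) → extinct.
No further losses. Total secondary extinctions: 2.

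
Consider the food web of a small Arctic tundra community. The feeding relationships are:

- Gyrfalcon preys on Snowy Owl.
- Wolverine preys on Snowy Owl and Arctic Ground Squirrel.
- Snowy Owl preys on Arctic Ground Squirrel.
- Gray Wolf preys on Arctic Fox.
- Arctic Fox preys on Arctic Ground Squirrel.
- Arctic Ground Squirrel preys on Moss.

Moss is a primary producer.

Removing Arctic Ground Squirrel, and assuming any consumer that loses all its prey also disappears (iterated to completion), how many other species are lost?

Remove Arctic Ground Squirrel.
Round 1: Arctic Fox (all prey gone), Snowy Owl (all prey gone) → extinct.
Round 2: Wolverine (all prey gone), Gyrfalcon (all prey gone), Gray Wolf (all prey gone) → extinct.
No further losses. Total secondary extinctions: 5.

5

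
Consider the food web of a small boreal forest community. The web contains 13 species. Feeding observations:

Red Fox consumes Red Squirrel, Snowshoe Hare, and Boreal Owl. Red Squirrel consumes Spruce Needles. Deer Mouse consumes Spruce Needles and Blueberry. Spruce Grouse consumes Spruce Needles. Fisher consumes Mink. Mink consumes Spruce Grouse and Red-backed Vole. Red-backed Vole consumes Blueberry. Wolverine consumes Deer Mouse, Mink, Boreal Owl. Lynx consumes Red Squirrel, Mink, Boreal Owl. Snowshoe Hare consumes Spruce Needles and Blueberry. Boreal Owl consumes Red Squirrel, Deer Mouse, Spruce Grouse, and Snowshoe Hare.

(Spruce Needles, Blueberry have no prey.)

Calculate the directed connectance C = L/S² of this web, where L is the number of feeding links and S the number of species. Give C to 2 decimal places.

C = 0.14

The web has S = 13 species and L = 23 feeding links.
C = L / S² = 23 / 169 = 0.1361 ≈ 0.14.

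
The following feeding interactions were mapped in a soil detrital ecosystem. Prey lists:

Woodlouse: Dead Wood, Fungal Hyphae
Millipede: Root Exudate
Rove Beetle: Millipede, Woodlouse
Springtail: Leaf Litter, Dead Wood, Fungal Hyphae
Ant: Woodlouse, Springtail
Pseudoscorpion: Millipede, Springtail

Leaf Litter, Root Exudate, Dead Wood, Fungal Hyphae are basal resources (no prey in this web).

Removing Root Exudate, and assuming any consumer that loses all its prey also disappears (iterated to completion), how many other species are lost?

1

Remove Root Exudate.
Round 1: Millipede (all prey gone) → extinct.
No further losses. Total secondary extinctions: 1.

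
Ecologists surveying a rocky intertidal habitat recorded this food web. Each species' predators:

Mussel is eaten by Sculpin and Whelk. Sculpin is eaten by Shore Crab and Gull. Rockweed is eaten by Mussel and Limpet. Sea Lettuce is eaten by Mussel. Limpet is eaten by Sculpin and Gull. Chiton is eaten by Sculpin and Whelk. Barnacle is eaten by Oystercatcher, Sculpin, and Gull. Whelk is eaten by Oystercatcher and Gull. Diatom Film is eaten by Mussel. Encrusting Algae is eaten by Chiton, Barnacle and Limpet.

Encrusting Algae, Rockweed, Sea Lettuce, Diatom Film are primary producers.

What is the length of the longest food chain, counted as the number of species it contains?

One longest chain: Encrusting Algae → Limpet → Sculpin → Shore Crab.
It has 4 species and 3 links.

4 species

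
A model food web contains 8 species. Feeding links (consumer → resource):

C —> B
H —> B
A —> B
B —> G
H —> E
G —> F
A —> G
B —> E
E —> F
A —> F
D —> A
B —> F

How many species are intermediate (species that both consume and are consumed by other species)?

4

Intermediate species (has both prey and predators): G, E, B, A.
Count: 4.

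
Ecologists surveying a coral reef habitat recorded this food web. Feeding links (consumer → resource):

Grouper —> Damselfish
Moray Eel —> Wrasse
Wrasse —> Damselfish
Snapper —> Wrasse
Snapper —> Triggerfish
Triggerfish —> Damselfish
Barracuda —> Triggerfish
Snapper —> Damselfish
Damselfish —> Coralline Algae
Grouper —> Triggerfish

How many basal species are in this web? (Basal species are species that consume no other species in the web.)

1

Basal species (no prey listed): Coralline Algae.
Count: 1.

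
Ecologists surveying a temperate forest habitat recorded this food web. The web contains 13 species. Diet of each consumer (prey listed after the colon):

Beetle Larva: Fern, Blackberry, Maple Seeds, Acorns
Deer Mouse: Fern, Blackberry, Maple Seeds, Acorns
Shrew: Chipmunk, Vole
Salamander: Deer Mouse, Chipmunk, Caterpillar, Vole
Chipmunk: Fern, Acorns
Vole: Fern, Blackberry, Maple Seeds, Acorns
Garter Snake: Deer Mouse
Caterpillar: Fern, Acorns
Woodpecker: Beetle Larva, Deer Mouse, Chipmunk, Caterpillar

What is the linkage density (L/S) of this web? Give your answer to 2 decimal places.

There are L = 27 links among S = 13 species.
L/S = 27/13 = 2.0769 ≈ 2.08.

L/S = 2.08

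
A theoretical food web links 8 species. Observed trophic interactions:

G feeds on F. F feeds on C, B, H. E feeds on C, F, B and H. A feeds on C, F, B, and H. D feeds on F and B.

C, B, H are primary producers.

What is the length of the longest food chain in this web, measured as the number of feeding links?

2 links

One longest chain: C → F → A.
It has 3 species and 2 links.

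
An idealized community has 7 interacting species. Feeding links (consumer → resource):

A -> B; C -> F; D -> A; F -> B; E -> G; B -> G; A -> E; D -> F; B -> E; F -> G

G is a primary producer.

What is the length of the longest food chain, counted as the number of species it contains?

5 species

One longest chain: G → E → B → F → D.
It has 5 species and 4 links.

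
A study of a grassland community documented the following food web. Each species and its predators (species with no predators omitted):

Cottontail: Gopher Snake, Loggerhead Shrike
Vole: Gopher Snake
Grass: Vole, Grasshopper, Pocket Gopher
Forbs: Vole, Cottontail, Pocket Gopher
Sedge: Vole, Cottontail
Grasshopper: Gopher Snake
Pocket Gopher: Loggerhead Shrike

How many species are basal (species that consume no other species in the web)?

3

Basal species (no prey listed): Grass, Forbs, Sedge.
Count: 3.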